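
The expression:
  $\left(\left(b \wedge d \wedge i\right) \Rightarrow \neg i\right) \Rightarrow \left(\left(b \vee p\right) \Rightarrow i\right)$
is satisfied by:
  {i: True, b: False, p: False}
  {i: True, p: True, b: False}
  {i: True, b: True, p: False}
  {i: True, p: True, b: True}
  {p: False, b: False, i: False}


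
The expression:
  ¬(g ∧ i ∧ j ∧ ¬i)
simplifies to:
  True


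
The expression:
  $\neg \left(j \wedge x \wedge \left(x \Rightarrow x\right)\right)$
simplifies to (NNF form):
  $\neg j \vee \neg x$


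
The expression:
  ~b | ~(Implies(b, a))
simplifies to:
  ~a | ~b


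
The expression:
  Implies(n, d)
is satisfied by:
  {d: True, n: False}
  {n: False, d: False}
  {n: True, d: True}


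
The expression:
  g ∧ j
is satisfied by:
  {j: True, g: True}


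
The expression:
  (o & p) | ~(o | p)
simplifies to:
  (o & p) | (~o & ~p)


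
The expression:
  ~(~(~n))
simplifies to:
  ~n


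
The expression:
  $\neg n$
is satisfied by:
  {n: False}


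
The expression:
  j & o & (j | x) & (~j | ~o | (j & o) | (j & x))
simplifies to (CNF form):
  j & o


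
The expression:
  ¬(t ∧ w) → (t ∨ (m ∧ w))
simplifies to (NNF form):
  t ∨ (m ∧ w)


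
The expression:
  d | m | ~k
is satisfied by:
  {d: True, m: True, k: False}
  {d: True, k: False, m: False}
  {m: True, k: False, d: False}
  {m: False, k: False, d: False}
  {d: True, m: True, k: True}
  {d: True, k: True, m: False}
  {m: True, k: True, d: False}


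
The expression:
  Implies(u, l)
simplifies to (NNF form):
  l | ~u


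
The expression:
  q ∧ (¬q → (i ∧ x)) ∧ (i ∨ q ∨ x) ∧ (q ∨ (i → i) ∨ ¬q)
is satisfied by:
  {q: True}


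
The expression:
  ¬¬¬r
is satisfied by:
  {r: False}


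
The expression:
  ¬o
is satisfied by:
  {o: False}


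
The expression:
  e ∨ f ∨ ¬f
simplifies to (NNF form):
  True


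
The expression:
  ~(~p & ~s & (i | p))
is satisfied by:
  {p: True, s: True, i: False}
  {p: True, s: False, i: False}
  {s: True, p: False, i: False}
  {p: False, s: False, i: False}
  {i: True, p: True, s: True}
  {i: True, p: True, s: False}
  {i: True, s: True, p: False}


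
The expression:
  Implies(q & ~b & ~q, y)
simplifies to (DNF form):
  True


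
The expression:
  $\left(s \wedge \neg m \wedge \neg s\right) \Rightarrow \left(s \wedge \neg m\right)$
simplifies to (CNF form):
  $\text{True}$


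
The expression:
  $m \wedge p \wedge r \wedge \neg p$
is never true.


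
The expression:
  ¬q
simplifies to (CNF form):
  ¬q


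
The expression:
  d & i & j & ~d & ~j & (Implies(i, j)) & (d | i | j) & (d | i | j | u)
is never true.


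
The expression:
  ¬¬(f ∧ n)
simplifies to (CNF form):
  f ∧ n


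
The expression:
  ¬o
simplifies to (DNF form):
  ¬o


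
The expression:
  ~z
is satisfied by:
  {z: False}


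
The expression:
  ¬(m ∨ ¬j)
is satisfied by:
  {j: True, m: False}


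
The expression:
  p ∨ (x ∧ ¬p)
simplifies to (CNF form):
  p ∨ x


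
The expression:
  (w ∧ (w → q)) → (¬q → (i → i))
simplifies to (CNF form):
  True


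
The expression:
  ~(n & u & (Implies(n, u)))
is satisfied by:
  {u: False, n: False}
  {n: True, u: False}
  {u: True, n: False}


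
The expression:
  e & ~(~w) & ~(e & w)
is never true.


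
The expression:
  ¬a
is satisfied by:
  {a: False}


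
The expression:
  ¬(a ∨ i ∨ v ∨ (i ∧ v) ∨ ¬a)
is never true.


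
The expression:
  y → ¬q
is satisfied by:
  {q: False, y: False}
  {y: True, q: False}
  {q: True, y: False}


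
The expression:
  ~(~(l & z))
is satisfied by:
  {z: True, l: True}


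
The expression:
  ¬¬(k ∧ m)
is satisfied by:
  {m: True, k: True}


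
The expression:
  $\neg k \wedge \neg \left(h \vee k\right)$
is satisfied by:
  {h: False, k: False}


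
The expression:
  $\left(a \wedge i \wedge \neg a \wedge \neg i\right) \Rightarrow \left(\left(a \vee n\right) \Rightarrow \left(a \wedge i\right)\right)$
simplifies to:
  $\text{True}$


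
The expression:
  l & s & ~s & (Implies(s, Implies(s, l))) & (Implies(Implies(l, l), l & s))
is never true.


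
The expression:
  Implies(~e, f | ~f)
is always true.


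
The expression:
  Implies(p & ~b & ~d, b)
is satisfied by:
  {b: True, d: True, p: False}
  {b: True, p: False, d: False}
  {d: True, p: False, b: False}
  {d: False, p: False, b: False}
  {b: True, d: True, p: True}
  {b: True, p: True, d: False}
  {d: True, p: True, b: False}


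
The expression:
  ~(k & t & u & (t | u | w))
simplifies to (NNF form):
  ~k | ~t | ~u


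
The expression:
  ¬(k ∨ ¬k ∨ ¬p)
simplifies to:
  False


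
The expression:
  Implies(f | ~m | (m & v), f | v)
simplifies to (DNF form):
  f | m | v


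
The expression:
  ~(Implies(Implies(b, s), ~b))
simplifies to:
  b & s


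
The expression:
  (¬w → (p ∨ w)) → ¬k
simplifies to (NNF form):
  (¬p ∧ ¬w) ∨ ¬k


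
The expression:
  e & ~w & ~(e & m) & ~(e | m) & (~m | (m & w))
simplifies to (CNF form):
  False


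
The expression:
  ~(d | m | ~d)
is never true.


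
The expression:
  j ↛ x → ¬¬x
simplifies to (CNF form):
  x ∨ ¬j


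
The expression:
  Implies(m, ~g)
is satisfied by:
  {g: False, m: False}
  {m: True, g: False}
  {g: True, m: False}


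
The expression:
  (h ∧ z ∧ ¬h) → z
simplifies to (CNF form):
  True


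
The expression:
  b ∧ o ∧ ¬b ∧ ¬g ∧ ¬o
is never true.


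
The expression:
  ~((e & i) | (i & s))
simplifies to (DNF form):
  ~i | (~e & ~s)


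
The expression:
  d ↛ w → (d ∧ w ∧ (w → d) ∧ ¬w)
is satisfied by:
  {w: True, d: False}
  {d: False, w: False}
  {d: True, w: True}


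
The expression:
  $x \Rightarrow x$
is always true.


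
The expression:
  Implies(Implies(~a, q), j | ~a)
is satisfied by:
  {j: True, a: False}
  {a: False, j: False}
  {a: True, j: True}


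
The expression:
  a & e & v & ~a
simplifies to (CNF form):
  False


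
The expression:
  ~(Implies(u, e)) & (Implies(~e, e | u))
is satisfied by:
  {u: True, e: False}


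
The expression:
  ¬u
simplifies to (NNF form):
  ¬u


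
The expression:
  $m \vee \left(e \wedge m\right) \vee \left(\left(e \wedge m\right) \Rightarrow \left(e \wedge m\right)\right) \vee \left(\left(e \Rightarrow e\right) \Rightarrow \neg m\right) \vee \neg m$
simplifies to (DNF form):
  $\text{True}$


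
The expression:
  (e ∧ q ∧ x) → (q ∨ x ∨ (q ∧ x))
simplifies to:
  True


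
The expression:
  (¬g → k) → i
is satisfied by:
  {i: True, k: False, g: False}
  {i: True, g: True, k: False}
  {i: True, k: True, g: False}
  {i: True, g: True, k: True}
  {g: False, k: False, i: False}


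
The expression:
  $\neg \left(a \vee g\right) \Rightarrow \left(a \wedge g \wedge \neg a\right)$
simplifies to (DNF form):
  $a \vee g$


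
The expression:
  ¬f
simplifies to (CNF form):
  ¬f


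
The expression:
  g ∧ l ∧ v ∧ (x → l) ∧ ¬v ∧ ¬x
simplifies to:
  False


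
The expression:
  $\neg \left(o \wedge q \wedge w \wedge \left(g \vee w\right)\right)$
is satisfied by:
  {w: False, q: False, o: False}
  {o: True, w: False, q: False}
  {q: True, w: False, o: False}
  {o: True, q: True, w: False}
  {w: True, o: False, q: False}
  {o: True, w: True, q: False}
  {q: True, w: True, o: False}


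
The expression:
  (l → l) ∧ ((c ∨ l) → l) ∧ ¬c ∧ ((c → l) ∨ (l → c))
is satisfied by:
  {c: False}


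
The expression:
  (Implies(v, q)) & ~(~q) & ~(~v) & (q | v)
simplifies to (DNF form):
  q & v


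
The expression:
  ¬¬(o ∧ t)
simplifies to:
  o ∧ t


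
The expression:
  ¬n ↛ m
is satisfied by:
  {n: False, m: False}


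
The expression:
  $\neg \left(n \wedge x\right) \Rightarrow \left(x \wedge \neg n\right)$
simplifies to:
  $x$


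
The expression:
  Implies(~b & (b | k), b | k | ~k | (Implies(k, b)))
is always true.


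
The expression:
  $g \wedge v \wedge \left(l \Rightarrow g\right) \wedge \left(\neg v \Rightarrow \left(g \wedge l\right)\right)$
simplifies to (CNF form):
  $g \wedge v$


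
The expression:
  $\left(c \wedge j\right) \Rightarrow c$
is always true.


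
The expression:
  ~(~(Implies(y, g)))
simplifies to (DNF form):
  g | ~y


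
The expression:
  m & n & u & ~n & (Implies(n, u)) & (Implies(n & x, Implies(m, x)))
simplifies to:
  False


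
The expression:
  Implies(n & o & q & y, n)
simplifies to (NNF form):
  True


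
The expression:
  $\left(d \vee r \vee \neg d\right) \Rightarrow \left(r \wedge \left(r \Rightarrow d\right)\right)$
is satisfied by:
  {r: True, d: True}


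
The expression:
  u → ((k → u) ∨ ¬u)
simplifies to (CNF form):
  True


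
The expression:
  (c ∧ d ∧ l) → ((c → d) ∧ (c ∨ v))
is always true.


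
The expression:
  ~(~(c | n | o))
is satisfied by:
  {n: True, o: True, c: True}
  {n: True, o: True, c: False}
  {n: True, c: True, o: False}
  {n: True, c: False, o: False}
  {o: True, c: True, n: False}
  {o: True, c: False, n: False}
  {c: True, o: False, n: False}


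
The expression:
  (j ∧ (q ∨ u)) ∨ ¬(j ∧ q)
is always true.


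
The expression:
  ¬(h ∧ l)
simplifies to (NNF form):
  ¬h ∨ ¬l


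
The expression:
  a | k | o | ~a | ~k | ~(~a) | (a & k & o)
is always true.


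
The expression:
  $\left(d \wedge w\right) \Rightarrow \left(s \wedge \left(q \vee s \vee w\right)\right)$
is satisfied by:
  {s: True, w: False, d: False}
  {w: False, d: False, s: False}
  {d: True, s: True, w: False}
  {d: True, w: False, s: False}
  {s: True, w: True, d: False}
  {w: True, s: False, d: False}
  {d: True, w: True, s: True}


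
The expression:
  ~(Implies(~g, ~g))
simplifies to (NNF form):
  False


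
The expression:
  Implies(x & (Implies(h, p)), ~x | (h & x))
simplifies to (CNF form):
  h | ~x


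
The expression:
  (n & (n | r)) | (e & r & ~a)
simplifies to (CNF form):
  (e | n) & (n | r) & (n | ~a)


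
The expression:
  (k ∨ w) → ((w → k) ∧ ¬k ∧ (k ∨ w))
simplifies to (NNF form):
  ¬k ∧ ¬w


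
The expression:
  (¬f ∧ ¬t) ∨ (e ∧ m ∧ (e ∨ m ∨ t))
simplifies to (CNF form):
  (e ∨ ¬f) ∧ (e ∨ ¬t) ∧ (m ∨ ¬f) ∧ (m ∨ ¬t)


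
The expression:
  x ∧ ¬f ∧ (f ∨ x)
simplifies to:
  x ∧ ¬f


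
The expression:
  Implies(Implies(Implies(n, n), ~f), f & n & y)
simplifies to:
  f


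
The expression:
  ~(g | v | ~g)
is never true.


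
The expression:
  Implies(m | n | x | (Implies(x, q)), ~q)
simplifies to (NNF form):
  ~q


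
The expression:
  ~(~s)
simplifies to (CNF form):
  s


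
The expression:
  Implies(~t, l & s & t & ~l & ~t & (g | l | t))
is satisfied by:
  {t: True}


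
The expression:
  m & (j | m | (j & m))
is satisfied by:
  {m: True}


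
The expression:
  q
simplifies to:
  q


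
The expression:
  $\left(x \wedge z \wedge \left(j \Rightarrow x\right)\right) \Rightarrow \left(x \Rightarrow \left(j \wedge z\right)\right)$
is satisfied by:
  {j: True, z: False, x: False}
  {j: False, z: False, x: False}
  {x: True, j: True, z: False}
  {x: True, j: False, z: False}
  {z: True, j: True, x: False}
  {z: True, j: False, x: False}
  {z: True, x: True, j: True}


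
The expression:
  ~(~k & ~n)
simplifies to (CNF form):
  k | n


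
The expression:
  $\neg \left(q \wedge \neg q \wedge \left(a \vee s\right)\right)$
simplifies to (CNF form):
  $\text{True}$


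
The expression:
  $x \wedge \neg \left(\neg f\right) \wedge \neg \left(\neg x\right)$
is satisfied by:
  {x: True, f: True}


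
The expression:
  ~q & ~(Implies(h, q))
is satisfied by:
  {h: True, q: False}


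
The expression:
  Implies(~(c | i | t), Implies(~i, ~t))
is always true.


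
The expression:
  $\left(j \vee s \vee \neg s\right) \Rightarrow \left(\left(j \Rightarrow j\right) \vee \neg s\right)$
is always true.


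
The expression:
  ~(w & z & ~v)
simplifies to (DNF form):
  v | ~w | ~z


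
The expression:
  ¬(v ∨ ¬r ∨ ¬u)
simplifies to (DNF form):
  r ∧ u ∧ ¬v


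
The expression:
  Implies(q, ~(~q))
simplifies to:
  True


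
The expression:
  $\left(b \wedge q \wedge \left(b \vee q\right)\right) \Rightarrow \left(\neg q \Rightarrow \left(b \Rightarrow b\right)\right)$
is always true.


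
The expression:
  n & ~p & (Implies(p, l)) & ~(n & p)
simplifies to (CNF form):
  n & ~p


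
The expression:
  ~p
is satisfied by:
  {p: False}


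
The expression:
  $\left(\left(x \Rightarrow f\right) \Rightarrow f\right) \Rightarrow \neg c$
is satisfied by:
  {x: False, c: False, f: False}
  {f: True, x: False, c: False}
  {x: True, f: False, c: False}
  {f: True, x: True, c: False}
  {c: True, f: False, x: False}


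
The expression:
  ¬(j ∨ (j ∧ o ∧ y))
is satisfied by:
  {j: False}


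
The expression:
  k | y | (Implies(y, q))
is always true.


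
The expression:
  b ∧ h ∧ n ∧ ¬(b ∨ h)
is never true.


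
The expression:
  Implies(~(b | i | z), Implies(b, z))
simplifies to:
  True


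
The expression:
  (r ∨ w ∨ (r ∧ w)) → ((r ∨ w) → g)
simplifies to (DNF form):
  g ∨ (¬r ∧ ¬w)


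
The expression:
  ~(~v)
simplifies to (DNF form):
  v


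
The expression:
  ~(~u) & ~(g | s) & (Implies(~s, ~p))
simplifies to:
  u & ~g & ~p & ~s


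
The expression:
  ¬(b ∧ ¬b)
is always true.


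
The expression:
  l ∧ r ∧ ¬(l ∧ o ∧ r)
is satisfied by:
  {r: True, l: True, o: False}


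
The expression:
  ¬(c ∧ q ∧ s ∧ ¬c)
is always true.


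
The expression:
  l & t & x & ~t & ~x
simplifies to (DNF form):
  False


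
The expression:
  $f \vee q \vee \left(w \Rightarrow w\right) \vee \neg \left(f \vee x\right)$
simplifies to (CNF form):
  $\text{True}$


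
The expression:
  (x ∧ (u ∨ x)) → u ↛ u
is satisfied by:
  {x: False}


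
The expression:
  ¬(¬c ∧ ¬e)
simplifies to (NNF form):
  c ∨ e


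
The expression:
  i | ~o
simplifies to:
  i | ~o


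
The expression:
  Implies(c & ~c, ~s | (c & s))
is always true.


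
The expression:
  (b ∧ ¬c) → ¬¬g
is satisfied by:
  {c: True, g: True, b: False}
  {c: True, g: False, b: False}
  {g: True, c: False, b: False}
  {c: False, g: False, b: False}
  {c: True, b: True, g: True}
  {c: True, b: True, g: False}
  {b: True, g: True, c: False}


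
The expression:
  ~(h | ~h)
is never true.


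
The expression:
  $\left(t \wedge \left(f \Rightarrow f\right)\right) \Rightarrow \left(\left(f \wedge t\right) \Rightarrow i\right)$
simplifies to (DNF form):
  $i \vee \neg f \vee \neg t$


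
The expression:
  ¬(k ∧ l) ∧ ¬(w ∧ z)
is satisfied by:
  {l: False, w: False, k: False, z: False}
  {z: True, l: False, w: False, k: False}
  {k: True, l: False, w: False, z: False}
  {z: True, k: True, l: False, w: False}
  {w: True, k: False, l: False, z: False}
  {k: True, w: True, l: False, z: False}
  {l: True, k: False, w: False, z: False}
  {z: True, l: True, k: False, w: False}
  {w: True, l: True, k: False, z: False}


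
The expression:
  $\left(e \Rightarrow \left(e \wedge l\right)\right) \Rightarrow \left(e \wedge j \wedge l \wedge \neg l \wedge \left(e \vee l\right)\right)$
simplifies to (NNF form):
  $e \wedge \neg l$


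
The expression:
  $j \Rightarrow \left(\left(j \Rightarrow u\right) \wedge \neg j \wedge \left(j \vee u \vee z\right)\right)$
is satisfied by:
  {j: False}


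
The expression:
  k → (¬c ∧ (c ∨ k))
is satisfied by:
  {k: False, c: False}
  {c: True, k: False}
  {k: True, c: False}


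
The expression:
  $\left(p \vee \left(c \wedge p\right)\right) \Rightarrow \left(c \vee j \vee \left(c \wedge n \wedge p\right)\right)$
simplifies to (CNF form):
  $c \vee j \vee \neg p$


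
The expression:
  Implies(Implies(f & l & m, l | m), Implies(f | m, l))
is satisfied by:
  {l: True, m: False, f: False}
  {f: True, l: True, m: False}
  {l: True, m: True, f: False}
  {f: True, l: True, m: True}
  {f: False, m: False, l: False}


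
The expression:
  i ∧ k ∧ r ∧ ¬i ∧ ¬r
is never true.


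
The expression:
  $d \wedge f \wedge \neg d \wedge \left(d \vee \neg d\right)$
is never true.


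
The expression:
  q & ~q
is never true.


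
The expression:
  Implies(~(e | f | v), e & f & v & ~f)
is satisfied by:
  {v: True, e: True, f: True}
  {v: True, e: True, f: False}
  {v: True, f: True, e: False}
  {v: True, f: False, e: False}
  {e: True, f: True, v: False}
  {e: True, f: False, v: False}
  {f: True, e: False, v: False}


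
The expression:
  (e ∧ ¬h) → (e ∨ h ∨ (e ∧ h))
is always true.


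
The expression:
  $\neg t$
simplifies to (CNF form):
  $\neg t$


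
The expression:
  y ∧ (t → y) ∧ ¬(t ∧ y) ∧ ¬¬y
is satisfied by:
  {y: True, t: False}


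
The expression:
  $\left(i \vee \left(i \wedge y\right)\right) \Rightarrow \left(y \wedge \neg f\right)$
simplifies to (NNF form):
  $\left(y \wedge \neg f\right) \vee \neg i$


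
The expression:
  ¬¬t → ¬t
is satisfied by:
  {t: False}


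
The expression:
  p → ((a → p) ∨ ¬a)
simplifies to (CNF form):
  True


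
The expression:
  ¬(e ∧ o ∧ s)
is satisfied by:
  {s: False, e: False, o: False}
  {o: True, s: False, e: False}
  {e: True, s: False, o: False}
  {o: True, e: True, s: False}
  {s: True, o: False, e: False}
  {o: True, s: True, e: False}
  {e: True, s: True, o: False}


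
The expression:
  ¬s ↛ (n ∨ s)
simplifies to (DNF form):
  ¬n ∧ ¬s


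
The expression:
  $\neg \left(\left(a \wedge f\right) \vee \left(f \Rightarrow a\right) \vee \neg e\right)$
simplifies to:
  $e \wedge f \wedge \neg a$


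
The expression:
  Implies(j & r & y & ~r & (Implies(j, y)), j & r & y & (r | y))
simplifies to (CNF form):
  True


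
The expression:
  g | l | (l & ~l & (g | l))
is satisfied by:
  {l: True, g: True}
  {l: True, g: False}
  {g: True, l: False}


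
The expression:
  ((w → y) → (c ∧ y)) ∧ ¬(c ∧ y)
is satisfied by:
  {w: True, y: False}


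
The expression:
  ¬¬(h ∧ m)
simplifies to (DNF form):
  h ∧ m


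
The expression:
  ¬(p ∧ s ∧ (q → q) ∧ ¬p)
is always true.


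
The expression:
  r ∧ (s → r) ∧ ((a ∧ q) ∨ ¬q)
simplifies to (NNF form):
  r ∧ (a ∨ ¬q)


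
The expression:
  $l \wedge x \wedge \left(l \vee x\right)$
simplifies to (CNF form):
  $l \wedge x$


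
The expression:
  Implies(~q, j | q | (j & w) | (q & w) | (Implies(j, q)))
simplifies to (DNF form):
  True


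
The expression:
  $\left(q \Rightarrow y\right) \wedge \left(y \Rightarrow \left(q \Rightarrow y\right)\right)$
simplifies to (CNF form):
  $y \vee \neg q$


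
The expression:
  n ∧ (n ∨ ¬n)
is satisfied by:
  {n: True}


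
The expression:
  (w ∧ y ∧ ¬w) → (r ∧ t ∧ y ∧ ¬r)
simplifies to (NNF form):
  True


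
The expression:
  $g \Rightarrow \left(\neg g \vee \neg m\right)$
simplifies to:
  $\neg g \vee \neg m$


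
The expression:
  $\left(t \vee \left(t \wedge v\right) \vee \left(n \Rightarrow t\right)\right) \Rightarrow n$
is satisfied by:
  {n: True}


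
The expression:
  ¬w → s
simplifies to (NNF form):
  s ∨ w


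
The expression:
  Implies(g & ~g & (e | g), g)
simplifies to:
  True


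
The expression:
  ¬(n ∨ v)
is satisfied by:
  {n: False, v: False}


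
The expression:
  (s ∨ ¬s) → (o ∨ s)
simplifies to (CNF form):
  o ∨ s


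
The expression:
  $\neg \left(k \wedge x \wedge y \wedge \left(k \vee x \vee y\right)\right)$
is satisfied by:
  {k: False, y: False, x: False}
  {x: True, k: False, y: False}
  {y: True, k: False, x: False}
  {x: True, y: True, k: False}
  {k: True, x: False, y: False}
  {x: True, k: True, y: False}
  {y: True, k: True, x: False}


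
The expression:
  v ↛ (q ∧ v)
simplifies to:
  v ∧ ¬q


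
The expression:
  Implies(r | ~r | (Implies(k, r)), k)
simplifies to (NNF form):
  k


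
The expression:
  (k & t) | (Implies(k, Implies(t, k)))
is always true.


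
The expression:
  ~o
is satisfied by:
  {o: False}


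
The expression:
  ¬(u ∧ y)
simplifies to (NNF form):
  ¬u ∨ ¬y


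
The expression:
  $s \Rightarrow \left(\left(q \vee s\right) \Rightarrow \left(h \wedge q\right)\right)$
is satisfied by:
  {h: True, q: True, s: False}
  {h: True, q: False, s: False}
  {q: True, h: False, s: False}
  {h: False, q: False, s: False}
  {h: True, s: True, q: True}


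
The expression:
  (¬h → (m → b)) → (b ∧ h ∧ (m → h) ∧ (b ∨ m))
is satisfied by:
  {b: True, m: True, h: True}
  {b: True, h: True, m: False}
  {m: True, h: False, b: False}


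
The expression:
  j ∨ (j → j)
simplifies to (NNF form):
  True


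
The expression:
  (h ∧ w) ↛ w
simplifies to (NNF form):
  False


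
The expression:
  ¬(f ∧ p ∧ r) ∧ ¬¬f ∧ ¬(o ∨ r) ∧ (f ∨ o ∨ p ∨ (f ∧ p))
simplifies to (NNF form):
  f ∧ ¬o ∧ ¬r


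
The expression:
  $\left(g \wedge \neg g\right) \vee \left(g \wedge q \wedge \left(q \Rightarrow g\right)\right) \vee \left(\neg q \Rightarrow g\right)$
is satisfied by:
  {q: True, g: True}
  {q: True, g: False}
  {g: True, q: False}


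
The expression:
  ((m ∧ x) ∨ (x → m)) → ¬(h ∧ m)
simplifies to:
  ¬h ∨ ¬m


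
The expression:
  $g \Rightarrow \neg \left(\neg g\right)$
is always true.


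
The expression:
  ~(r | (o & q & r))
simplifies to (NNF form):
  ~r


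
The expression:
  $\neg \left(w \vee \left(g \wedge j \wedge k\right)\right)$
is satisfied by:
  {w: False, g: False, k: False, j: False}
  {j: True, w: False, g: False, k: False}
  {k: True, w: False, g: False, j: False}
  {j: True, k: True, w: False, g: False}
  {g: True, j: False, w: False, k: False}
  {j: True, g: True, w: False, k: False}
  {k: True, g: True, j: False, w: False}


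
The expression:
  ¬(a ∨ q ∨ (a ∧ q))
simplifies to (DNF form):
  ¬a ∧ ¬q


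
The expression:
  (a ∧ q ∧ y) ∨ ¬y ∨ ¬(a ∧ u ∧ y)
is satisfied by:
  {q: True, u: False, y: False, a: False}
  {q: False, u: False, y: False, a: False}
  {a: True, q: True, u: False, y: False}
  {a: True, q: False, u: False, y: False}
  {q: True, y: True, a: False, u: False}
  {y: True, a: False, u: False, q: False}
  {a: True, y: True, q: True, u: False}
  {a: True, y: True, q: False, u: False}
  {q: True, u: True, a: False, y: False}
  {u: True, a: False, y: False, q: False}
  {q: True, a: True, u: True, y: False}
  {a: True, u: True, q: False, y: False}
  {q: True, y: True, u: True, a: False}
  {y: True, u: True, a: False, q: False}
  {a: True, y: True, u: True, q: True}


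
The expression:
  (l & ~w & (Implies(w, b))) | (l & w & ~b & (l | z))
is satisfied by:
  {l: True, w: False, b: False}
  {b: True, l: True, w: False}
  {w: True, l: True, b: False}


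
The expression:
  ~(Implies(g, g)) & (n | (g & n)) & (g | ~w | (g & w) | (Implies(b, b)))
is never true.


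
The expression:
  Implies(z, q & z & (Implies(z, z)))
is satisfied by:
  {q: True, z: False}
  {z: False, q: False}
  {z: True, q: True}


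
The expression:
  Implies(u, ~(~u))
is always true.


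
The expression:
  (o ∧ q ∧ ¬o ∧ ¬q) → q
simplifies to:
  True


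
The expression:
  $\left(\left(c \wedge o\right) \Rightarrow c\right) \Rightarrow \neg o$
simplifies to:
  $\neg o$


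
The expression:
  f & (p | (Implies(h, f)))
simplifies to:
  f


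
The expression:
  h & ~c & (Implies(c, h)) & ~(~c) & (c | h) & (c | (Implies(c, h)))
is never true.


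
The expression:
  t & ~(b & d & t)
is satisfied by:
  {t: True, d: False, b: False}
  {b: True, t: True, d: False}
  {d: True, t: True, b: False}


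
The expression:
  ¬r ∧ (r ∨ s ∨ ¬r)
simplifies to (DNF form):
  ¬r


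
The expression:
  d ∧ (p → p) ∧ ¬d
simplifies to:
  False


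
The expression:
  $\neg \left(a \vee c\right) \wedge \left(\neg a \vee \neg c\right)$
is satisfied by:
  {a: False, c: False}


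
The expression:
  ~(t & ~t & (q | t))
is always true.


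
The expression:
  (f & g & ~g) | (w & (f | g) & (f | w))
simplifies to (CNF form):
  w & (f | g)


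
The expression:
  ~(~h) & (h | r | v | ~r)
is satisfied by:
  {h: True}


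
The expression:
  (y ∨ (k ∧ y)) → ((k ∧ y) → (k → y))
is always true.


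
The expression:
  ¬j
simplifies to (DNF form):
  ¬j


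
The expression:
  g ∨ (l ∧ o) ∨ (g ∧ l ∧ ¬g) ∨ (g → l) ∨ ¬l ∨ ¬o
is always true.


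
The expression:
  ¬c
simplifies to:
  ¬c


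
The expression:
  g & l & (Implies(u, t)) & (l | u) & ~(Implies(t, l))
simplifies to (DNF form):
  False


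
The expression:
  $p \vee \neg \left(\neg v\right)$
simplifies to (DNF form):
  $p \vee v$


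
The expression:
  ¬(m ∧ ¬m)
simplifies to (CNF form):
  True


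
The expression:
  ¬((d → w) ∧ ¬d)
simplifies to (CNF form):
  d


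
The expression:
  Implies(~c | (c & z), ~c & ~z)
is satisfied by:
  {z: False}


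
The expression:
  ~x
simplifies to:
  ~x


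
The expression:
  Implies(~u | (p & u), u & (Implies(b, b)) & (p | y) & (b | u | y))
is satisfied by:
  {u: True}


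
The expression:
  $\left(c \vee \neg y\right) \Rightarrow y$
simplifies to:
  $y$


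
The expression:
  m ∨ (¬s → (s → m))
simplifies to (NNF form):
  True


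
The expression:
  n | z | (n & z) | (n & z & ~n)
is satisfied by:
  {n: True, z: True}
  {n: True, z: False}
  {z: True, n: False}


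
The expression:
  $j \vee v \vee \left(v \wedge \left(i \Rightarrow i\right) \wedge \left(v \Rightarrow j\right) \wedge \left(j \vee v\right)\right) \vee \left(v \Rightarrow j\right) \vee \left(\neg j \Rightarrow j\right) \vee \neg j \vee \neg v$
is always true.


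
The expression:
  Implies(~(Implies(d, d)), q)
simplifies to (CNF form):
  True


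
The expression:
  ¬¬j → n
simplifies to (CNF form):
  n ∨ ¬j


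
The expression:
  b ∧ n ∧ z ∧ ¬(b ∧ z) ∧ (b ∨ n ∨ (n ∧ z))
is never true.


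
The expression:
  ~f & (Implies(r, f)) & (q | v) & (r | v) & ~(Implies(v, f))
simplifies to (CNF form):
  v & ~f & ~r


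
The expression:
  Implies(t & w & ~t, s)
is always true.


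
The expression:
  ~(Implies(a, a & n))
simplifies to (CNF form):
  a & ~n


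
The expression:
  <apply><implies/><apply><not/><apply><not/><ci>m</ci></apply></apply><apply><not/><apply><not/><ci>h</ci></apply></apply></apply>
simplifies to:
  <apply><or/><ci>h</ci><apply><not/><ci>m</ci></apply></apply>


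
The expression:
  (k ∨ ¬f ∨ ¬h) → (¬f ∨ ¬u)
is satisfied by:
  {h: True, k: False, u: False, f: False}
  {h: False, k: False, u: False, f: False}
  {h: True, k: True, u: False, f: False}
  {k: True, h: False, u: False, f: False}
  {f: True, h: True, k: False, u: False}
  {f: True, h: False, k: False, u: False}
  {f: True, h: True, k: True, u: False}
  {f: True, k: True, h: False, u: False}
  {u: True, h: True, f: False, k: False}
  {u: True, f: False, k: False, h: False}
  {h: True, u: True, k: True, f: False}
  {u: True, k: True, f: False, h: False}
  {h: True, u: True, f: True, k: False}


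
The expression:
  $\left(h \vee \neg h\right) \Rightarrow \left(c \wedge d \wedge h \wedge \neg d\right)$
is never true.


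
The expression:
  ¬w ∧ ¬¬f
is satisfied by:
  {f: True, w: False}


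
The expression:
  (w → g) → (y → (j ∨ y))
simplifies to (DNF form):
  True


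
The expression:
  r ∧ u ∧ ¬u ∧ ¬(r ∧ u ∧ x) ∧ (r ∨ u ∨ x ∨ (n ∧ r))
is never true.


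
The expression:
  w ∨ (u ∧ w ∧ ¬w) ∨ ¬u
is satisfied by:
  {w: True, u: False}
  {u: False, w: False}
  {u: True, w: True}


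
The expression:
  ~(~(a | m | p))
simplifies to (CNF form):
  a | m | p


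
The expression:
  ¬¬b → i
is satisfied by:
  {i: True, b: False}
  {b: False, i: False}
  {b: True, i: True}


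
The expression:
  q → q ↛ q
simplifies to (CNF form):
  ¬q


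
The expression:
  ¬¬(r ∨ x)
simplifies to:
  r ∨ x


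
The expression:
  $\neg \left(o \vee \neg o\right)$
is never true.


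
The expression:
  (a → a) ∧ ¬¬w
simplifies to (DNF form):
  w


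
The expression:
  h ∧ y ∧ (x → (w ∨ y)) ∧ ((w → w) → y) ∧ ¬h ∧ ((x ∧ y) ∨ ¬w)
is never true.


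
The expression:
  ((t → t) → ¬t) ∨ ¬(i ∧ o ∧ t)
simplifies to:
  ¬i ∨ ¬o ∨ ¬t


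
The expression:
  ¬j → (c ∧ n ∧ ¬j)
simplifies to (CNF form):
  (c ∨ j) ∧ (j ∨ n)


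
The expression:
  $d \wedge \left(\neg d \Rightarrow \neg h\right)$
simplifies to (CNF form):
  $d$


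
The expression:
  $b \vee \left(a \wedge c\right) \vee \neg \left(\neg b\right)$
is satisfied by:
  {a: True, b: True, c: True}
  {a: True, b: True, c: False}
  {b: True, c: True, a: False}
  {b: True, c: False, a: False}
  {a: True, c: True, b: False}


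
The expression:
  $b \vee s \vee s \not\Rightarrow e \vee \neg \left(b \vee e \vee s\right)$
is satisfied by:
  {s: True, b: True, e: False}
  {s: True, e: False, b: False}
  {b: True, e: False, s: False}
  {b: False, e: False, s: False}
  {s: True, b: True, e: True}
  {s: True, e: True, b: False}
  {b: True, e: True, s: False}


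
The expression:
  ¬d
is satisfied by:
  {d: False}


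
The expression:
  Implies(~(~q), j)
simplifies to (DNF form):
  j | ~q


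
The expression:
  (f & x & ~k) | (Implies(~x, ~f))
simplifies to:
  x | ~f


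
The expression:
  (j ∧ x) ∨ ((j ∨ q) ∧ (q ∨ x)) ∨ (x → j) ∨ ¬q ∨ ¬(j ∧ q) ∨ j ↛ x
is always true.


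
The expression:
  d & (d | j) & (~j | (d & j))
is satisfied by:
  {d: True}


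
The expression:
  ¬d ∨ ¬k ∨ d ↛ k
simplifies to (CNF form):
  ¬d ∨ ¬k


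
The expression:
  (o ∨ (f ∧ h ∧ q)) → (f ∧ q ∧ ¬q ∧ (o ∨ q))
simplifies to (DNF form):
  (¬f ∧ ¬o) ∨ (¬h ∧ ¬o) ∨ (¬o ∧ ¬q)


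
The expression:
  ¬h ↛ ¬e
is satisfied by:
  {e: True, h: False}


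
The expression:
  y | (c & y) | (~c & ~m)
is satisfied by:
  {y: True, m: False, c: False}
  {y: True, c: True, m: False}
  {y: True, m: True, c: False}
  {y: True, c: True, m: True}
  {c: False, m: False, y: False}


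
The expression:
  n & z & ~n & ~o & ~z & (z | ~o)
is never true.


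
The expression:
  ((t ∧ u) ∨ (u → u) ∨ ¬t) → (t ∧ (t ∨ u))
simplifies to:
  t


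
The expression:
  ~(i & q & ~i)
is always true.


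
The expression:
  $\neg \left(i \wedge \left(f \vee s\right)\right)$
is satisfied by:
  {f: False, i: False, s: False}
  {s: True, f: False, i: False}
  {f: True, s: False, i: False}
  {s: True, f: True, i: False}
  {i: True, s: False, f: False}


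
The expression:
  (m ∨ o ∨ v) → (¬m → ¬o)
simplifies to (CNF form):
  m ∨ ¬o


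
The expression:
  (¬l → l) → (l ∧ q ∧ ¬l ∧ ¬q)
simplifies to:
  ¬l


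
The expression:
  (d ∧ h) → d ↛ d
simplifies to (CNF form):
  ¬d ∨ ¬h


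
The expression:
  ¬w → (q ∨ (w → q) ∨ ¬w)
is always true.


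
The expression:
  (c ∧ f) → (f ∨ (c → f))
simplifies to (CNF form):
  True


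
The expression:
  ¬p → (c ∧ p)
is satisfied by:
  {p: True}


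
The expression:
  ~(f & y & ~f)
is always true.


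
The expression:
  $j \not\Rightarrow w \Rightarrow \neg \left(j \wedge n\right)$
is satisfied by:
  {w: True, n: False, j: False}
  {w: False, n: False, j: False}
  {j: True, w: True, n: False}
  {j: True, w: False, n: False}
  {n: True, w: True, j: False}
  {n: True, w: False, j: False}
  {n: True, j: True, w: True}


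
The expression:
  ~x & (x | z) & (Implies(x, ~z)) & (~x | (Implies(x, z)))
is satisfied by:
  {z: True, x: False}


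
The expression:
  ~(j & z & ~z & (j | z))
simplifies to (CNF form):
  True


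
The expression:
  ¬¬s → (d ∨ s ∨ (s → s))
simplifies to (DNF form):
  True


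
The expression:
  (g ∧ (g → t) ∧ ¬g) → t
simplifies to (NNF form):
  True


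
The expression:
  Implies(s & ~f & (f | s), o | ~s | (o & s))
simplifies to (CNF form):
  f | o | ~s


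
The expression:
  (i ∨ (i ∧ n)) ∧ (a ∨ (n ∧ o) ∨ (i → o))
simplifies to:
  i ∧ (a ∨ o)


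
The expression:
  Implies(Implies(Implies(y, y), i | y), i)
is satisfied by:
  {i: True, y: False}
  {y: False, i: False}
  {y: True, i: True}


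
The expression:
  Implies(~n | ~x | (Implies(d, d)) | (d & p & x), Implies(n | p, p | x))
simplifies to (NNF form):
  p | x | ~n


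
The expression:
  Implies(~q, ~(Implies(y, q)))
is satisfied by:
  {y: True, q: True}
  {y: True, q: False}
  {q: True, y: False}


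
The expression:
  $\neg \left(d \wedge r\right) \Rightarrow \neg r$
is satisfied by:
  {d: True, r: False}
  {r: False, d: False}
  {r: True, d: True}


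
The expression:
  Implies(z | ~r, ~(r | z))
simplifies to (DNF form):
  ~z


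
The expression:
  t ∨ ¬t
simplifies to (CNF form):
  True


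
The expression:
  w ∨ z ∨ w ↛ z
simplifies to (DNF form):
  w ∨ z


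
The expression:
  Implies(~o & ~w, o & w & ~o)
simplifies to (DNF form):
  o | w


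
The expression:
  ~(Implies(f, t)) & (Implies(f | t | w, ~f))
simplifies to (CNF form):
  False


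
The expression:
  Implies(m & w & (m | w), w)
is always true.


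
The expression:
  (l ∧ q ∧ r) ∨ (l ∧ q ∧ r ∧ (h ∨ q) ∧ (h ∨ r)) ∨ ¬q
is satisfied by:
  {l: True, r: True, q: False}
  {l: True, r: False, q: False}
  {r: True, l: False, q: False}
  {l: False, r: False, q: False}
  {l: True, q: True, r: True}


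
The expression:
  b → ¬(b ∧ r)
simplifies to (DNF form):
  ¬b ∨ ¬r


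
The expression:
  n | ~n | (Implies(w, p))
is always true.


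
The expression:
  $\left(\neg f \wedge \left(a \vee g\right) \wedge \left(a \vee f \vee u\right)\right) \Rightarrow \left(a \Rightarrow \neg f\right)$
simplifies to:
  $\text{True}$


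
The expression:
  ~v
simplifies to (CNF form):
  ~v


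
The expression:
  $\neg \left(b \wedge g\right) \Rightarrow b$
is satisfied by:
  {b: True}


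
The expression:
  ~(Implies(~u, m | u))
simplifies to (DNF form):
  ~m & ~u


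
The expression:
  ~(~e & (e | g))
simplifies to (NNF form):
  e | ~g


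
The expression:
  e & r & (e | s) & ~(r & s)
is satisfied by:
  {e: True, r: True, s: False}


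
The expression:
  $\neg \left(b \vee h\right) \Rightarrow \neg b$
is always true.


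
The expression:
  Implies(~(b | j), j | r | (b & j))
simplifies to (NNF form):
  b | j | r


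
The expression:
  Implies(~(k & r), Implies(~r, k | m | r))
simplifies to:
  k | m | r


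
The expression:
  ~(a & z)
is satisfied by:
  {z: False, a: False}
  {a: True, z: False}
  {z: True, a: False}


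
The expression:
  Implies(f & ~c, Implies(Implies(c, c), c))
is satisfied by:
  {c: True, f: False}
  {f: False, c: False}
  {f: True, c: True}


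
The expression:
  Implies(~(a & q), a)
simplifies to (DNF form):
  a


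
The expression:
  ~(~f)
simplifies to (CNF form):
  f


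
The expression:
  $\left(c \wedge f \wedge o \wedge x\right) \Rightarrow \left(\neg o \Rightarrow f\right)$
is always true.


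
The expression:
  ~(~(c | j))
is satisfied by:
  {c: True, j: True}
  {c: True, j: False}
  {j: True, c: False}


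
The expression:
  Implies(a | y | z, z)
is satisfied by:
  {z: True, a: False, y: False}
  {y: True, z: True, a: False}
  {z: True, a: True, y: False}
  {y: True, z: True, a: True}
  {y: False, a: False, z: False}


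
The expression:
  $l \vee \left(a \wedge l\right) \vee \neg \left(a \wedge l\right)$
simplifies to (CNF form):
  $\text{True}$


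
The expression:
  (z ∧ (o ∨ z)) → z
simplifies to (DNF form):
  True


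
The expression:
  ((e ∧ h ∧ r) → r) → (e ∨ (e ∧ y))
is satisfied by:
  {e: True}


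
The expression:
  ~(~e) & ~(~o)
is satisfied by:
  {e: True, o: True}


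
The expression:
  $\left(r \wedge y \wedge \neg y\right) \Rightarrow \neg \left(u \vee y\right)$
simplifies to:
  $\text{True}$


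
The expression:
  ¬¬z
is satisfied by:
  {z: True}


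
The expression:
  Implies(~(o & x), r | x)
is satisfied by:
  {r: True, x: True}
  {r: True, x: False}
  {x: True, r: False}


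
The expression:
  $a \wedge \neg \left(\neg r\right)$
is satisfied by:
  {r: True, a: True}


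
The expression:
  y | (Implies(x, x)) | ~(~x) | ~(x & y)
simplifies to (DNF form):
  True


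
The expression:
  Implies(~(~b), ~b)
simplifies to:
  ~b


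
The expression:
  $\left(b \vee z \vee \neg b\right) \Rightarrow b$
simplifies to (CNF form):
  $b$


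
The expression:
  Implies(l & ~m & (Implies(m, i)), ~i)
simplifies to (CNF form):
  m | ~i | ~l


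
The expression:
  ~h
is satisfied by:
  {h: False}


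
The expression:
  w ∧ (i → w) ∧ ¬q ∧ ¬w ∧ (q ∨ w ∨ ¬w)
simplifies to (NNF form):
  False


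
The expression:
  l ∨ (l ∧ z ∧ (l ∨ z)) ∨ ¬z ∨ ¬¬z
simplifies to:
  True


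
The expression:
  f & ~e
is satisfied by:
  {f: True, e: False}


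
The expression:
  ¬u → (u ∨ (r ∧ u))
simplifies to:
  u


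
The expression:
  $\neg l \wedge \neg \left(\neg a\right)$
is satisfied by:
  {a: True, l: False}


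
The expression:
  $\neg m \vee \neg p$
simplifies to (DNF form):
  $\neg m \vee \neg p$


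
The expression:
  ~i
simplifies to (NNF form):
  ~i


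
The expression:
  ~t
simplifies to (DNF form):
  ~t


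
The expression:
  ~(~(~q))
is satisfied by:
  {q: False}


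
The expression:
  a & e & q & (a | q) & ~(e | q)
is never true.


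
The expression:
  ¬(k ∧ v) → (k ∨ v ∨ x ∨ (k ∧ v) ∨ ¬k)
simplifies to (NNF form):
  True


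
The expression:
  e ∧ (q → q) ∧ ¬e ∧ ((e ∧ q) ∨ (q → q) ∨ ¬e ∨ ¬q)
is never true.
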